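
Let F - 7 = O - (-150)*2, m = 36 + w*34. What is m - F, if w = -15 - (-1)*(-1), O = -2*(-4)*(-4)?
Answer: -783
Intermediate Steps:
O = -32 (O = 8*(-4) = -32)
w = -16 (w = -15 - 1*1 = -15 - 1 = -16)
m = -508 (m = 36 - 16*34 = 36 - 544 = -508)
F = 275 (F = 7 + (-32 - (-150)*2) = 7 + (-32 - 30*(-10)) = 7 + (-32 + 300) = 7 + 268 = 275)
m - F = -508 - 1*275 = -508 - 275 = -783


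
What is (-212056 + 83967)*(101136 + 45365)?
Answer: -18765166589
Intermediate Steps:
(-212056 + 83967)*(101136 + 45365) = -128089*146501 = -18765166589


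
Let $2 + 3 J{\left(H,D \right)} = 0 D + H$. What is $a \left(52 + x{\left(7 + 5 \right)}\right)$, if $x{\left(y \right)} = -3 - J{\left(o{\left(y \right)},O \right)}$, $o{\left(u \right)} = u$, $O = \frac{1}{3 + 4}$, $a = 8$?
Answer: $\frac{1096}{3} \approx 365.33$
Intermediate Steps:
$O = \frac{1}{7} \approx 0.14286$
$J{\left(H,D \right)} = - \frac{2}{3} + \frac{H}{3}$ ($J{\left(H,D \right)} = - \frac{2}{3} + \frac{0 D + H}{3} = - \frac{2}{3} + \frac{0 + H}{3} = - \frac{2}{3} + \frac{H}{3}$)
$x{\left(y \right)} = - \frac{7}{3} - \frac{y}{3}$ ($x{\left(y \right)} = -3 - \left(- \frac{2}{3} + \frac{y}{3}\right) = - \frac{7}{3} - \frac{y}{3}$)
$a \left(52 + x{\left(7 + 5 \right)}\right) = 8 \left(52 - \left(\frac{7}{3} + \frac{7 + 5}{3}\right)\right) = 8 \left(52 - \frac{19}{3}\right) = 8 \cdot \frac{137}{3} = \frac{1096}{3}$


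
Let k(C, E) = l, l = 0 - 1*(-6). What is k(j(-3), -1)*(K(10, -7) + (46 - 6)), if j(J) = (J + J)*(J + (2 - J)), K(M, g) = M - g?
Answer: 342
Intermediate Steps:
l = 6 (l = 0 + 6 = 6)
j(J) = 4*J (j(J) = (2*J)*2 = 4*J)
k(C, E) = 6
k(j(-3), -1)*(K(10, -7) + (46 - 6)) = 6*((10 - 1*(-7)) + (46 - 6)) = 6*((10 + 7) + 40) = 6*(17 + 40) = 6*57 = 342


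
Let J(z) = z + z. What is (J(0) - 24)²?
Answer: 576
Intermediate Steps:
J(z) = 2*z
(J(0) - 24)² = (2*0 - 24)² = (0 - 24)² = (-24)² = 576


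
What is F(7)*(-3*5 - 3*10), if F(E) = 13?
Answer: -585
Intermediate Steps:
F(7)*(-3*5 - 3*10) = 13*(-3*5 - 3*10) = 13*(-15 - 30) = 13*(-45) = -585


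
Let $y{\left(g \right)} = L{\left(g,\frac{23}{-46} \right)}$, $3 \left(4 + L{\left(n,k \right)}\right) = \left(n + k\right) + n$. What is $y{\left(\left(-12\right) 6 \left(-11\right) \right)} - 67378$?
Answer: $- \frac{401125}{6} \approx -66854.0$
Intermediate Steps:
$L{\left(n,k \right)} = -4 + \frac{k}{3} + \frac{2 n}{3}$ ($L{\left(n,k \right)} = -4 + \frac{\left(n + k\right) + n}{3} = -4 + \frac{\left(k + n\right) + n}{3} = -4 + \frac{k + 2 n}{3} = -4 + \left(\frac{k}{3} + \frac{2 n}{3}\right) = -4 + \frac{k}{3} + \frac{2 n}{3}$)
$y{\left(g \right)} = - \frac{25}{6} + \frac{2 g}{3}$ ($y{\left(g \right)} = -4 + \frac{23 \frac{1}{-46}}{3} + \frac{2 g}{3} = -4 + \frac{23 \left(- \frac{1}{46}\right)}{3} + \frac{2 g}{3} = -4 + \frac{1}{3} \left(- \frac{1}{2}\right) + \frac{2 g}{3} = -4 - \frac{1}{6} + \frac{2 g}{3} = - \frac{25}{6} + \frac{2 g}{3}$)
$y{\left(\left(-12\right) 6 \left(-11\right) \right)} - 67378 = \left(- \frac{25}{6} + \frac{2 \left(-12\right) 6 \left(-11\right)}{3}\right) - 67378 = \left(- \frac{25}{6} + \frac{2 \left(\left(-72\right) \left(-11\right)\right)}{3}\right) - 67378 = \left(- \frac{25}{6} + \frac{2}{3} \cdot 792\right) - 67378 = \left(- \frac{25}{6} + 528\right) - 67378 = \frac{3143}{6} - 67378 = - \frac{401125}{6}$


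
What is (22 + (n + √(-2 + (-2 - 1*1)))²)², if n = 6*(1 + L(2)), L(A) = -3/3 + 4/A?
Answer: 23041 + 7728*I*√5 ≈ 23041.0 + 17280.0*I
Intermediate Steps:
L(A) = -1 + 4/A (L(A) = -3*⅓ + 4/A = -1 + 4/A)
n = 12 (n = 6*(1 + (4 - 1*2)/2) = 6*(1 + (4 - 2)/2) = 6*(1 + (½)*2) = 6*(1 + 1) = 6*2 = 12)
(22 + (n + √(-2 + (-2 - 1*1)))²)² = (22 + (12 + √(-2 + (-2 - 1*1)))²)² = (22 + (12 + √(-2 + (-2 - 1)))²)² = (22 + (12 + √(-2 - 3))²)² = (22 + (12 + √(-5))²)² = (22 + (12 + I*√5)²)²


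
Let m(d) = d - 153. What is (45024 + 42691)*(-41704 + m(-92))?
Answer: -3679556535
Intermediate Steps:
m(d) = -153 + d
(45024 + 42691)*(-41704 + m(-92)) = (45024 + 42691)*(-41704 + (-153 - 92)) = 87715*(-41704 - 245) = 87715*(-41949) = -3679556535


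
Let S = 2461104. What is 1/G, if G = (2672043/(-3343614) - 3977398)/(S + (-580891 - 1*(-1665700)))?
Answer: -3952054783194/4432962102805 ≈ -0.89152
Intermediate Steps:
G = -4432962102805/3952054783194 (G = (2672043/(-3343614) - 3977398)/(2461104 + (-580891 - 1*(-1665700))) = (2672043*(-1/3343614) - 3977398)/(2461104 + (-580891 + 1665700)) = (-890681/1114538 - 3977398)/(2461104 + 1084809) = -4432962102805/1114538/3545913 = -4432962102805/1114538*1/3545913 = -4432962102805/3952054783194 ≈ -1.1217)
1/G = 1/(-4432962102805/3952054783194) = -3952054783194/4432962102805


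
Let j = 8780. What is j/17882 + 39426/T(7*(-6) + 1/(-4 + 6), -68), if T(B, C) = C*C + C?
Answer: 186254353/20367598 ≈ 9.1446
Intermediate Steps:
T(B, C) = C + C² (T(B, C) = C² + C = C + C²)
j/17882 + 39426/T(7*(-6) + 1/(-4 + 6), -68) = 8780/17882 + 39426/((-68*(1 - 68))) = 8780*(1/17882) + 39426/((-68*(-67))) = 4390/8941 + 39426/4556 = 4390/8941 + 39426*(1/4556) = 4390/8941 + 19713/2278 = 186254353/20367598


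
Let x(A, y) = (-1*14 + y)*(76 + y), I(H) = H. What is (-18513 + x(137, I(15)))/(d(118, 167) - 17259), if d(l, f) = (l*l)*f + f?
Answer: -9211/1154108 ≈ -0.0079811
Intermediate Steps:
d(l, f) = f + f*l² (d(l, f) = l²*f + f = f*l² + f = f + f*l²)
x(A, y) = (-14 + y)*(76 + y)
(-18513 + x(137, I(15)))/(d(118, 167) - 17259) = (-18513 + (-1064 + 15² + 62*15))/(167*(1 + 118²) - 17259) = (-18513 + (-1064 + 225 + 930))/(167*(1 + 13924) - 17259) = (-18513 + 91)/(167*13925 - 17259) = -18422/(2325475 - 17259) = -18422/2308216 = -18422*1/2308216 = -9211/1154108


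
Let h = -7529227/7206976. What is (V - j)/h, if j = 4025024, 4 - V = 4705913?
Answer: 62923624588608/7529227 ≈ 8.3572e+6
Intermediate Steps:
V = -4705909 (V = 4 - 1*4705913 = 4 - 4705913 = -4705909)
h = -7529227/7206976 (h = -7529227*1/7206976 = -7529227/7206976 ≈ -1.0447)
(V - j)/h = (-4705909 - 1*4025024)/(-7529227/7206976) = (-4705909 - 4025024)*(-7206976/7529227) = -8730933*(-7206976/7529227) = 62923624588608/7529227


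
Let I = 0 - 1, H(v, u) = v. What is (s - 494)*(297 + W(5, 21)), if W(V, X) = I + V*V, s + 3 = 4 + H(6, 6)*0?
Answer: -158253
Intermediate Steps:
I = -1
s = 1 (s = -3 + (4 + 6*0) = -3 + (4 + 0) = -3 + 4 = 1)
W(V, X) = -1 + V² (W(V, X) = -1 + V*V = -1 + V²)
(s - 494)*(297 + W(5, 21)) = (1 - 494)*(297 + (-1 + 5²)) = -493*(297 + (-1 + 25)) = -493*(297 + 24) = -493*321 = -158253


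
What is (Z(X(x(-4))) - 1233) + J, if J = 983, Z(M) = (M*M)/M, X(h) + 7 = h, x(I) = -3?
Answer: -260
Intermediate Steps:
X(h) = -7 + h
Z(M) = M (Z(M) = M**2/M = M)
(Z(X(x(-4))) - 1233) + J = ((-7 - 3) - 1233) + 983 = (-10 - 1233) + 983 = -1243 + 983 = -260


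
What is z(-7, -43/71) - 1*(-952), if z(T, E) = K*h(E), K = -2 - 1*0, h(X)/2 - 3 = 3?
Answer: 928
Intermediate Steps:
h(X) = 12 (h(X) = 6 + 2*3 = 6 + 6 = 12)
K = -2 (K = -2 + 0 = -2)
z(T, E) = -24 (z(T, E) = -2*12 = -24)
z(-7, -43/71) - 1*(-952) = -24 - 1*(-952) = -24 + 952 = 928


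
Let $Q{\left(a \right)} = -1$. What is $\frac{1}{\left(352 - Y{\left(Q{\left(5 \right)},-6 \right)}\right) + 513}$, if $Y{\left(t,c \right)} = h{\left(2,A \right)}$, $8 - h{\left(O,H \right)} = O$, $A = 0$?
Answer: $\frac{1}{859} \approx 0.0011641$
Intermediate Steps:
$h{\left(O,H \right)} = 8 - O$
$Y{\left(t,c \right)} = 6$ ($Y{\left(t,c \right)} = 8 - 2 = 6$)
$\frac{1}{\left(352 - Y{\left(Q{\left(5 \right)},-6 \right)}\right) + 513} = \frac{1}{\left(352 - 6\right) + 513} = \frac{1}{346 + 513} = \frac{1}{859}$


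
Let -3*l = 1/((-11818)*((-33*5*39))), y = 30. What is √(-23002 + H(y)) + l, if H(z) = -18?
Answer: -1/228146490 + 2*I*√5755 ≈ -4.3831e-9 + 151.72*I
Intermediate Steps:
l = -1/228146490 (l = -1/(3*(-11818)*(-33*5*39)) = -(-1)/(35454*((-165*39))) = -(-1)/(35454*(-6435)) = -(-1)*(-1)/(35454*6435) = -⅓*1/76048830 = -1/228146490 ≈ -4.3831e-9)
√(-23002 + H(y)) + l = √(-23002 - 18) - 1/228146490 = √(-23020) - 1/228146490 = 2*I*√5755 - 1/228146490 = -1/228146490 + 2*I*√5755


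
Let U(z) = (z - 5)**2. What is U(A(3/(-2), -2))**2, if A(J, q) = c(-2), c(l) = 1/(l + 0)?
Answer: 14641/16 ≈ 915.06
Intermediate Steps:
c(l) = 1/l
A(J, q) = -1/2 (A(J, q) = 1/(-2) = -1/2)
U(z) = (-5 + z)**2
U(A(3/(-2), -2))**2 = ((-5 - 1/2)**2)**2 = ((-11/2)**2)**2 = (121/4)**2 = 14641/16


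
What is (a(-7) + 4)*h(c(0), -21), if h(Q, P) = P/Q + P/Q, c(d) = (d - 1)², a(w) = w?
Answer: 126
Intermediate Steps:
c(d) = (-1 + d)²
h(Q, P) = 2*P/Q
(a(-7) + 4)*h(c(0), -21) = (-7 + 4)*(2*(-21)/(-1 + 0)²) = -6*(-21)/((-1)²) = -6*(-21)/1 = -6*(-21) = -3*(-42) = 126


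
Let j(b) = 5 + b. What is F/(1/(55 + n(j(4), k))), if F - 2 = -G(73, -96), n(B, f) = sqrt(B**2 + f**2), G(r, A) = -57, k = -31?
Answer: 3245 + 59*sqrt(1042) ≈ 5149.5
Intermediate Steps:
F = 59 (F = 2 - 1*(-57) = 2 + 57 = 59)
F/(1/(55 + n(j(4), k))) = 59/(1/(55 + sqrt((5 + 4)**2 + (-31)**2))) = 59/(1/(55 + sqrt(9**2 + 961))) = 59/(1/(55 + sqrt(81 + 961))) = 59/(1/(55 + sqrt(1042))) = 59*(55 + sqrt(1042)) = 3245 + 59*sqrt(1042)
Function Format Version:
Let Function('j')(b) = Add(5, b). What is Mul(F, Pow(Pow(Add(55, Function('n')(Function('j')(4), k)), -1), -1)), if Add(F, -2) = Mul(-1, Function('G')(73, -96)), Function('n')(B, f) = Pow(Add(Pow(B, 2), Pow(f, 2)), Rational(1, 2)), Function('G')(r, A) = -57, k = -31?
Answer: Add(3245, Mul(59, Pow(1042, Rational(1, 2)))) ≈ 5149.5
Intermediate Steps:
F = 59 (F = Add(2, Mul(-1, -57)) = Add(2, 57) = 59)
Mul(F, Pow(Pow(Add(55, Function('n')(Function('j')(4), k)), -1), -1)) = Mul(59, Pow(Pow(Add(55, Pow(Add(Pow(Add(5, 4), 2), Pow(-31, 2)), Rational(1, 2))), -1), -1)) = Mul(59, Pow(Pow(Add(55, Pow(Add(Pow(9, 2), 961), Rational(1, 2))), -1), -1)) = Mul(59, Pow(Pow(Add(55, Pow(Add(81, 961), Rational(1, 2))), -1), -1)) = Mul(59, Pow(Pow(Add(55, Pow(1042, Rational(1, 2))), -1), -1)) = Mul(59, Add(55, Pow(1042, Rational(1, 2)))) = Add(3245, Mul(59, Pow(1042, Rational(1, 2))))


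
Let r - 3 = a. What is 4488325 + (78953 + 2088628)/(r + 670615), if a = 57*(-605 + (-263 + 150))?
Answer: 2826264513481/629692 ≈ 4.4883e+6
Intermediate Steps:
a = -40926 (a = 57*(-605 - 113) = 57*(-718) = -40926)
r = -40923 (r = 3 - 40926 = -40923)
4488325 + (78953 + 2088628)/(r + 670615) = 4488325 + (78953 + 2088628)/(-40923 + 670615) = 4488325 + 2167581/629692 = 2826264513481/629692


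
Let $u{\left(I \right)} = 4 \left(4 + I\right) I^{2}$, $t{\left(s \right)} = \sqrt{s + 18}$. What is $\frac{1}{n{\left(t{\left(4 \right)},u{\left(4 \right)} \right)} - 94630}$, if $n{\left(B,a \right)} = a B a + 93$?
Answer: $\frac{94537}{1502891243823} + \frac{262144 \sqrt{22}}{1502891243823} \approx 8.8104 \cdot 10^{-7}$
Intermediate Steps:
$t{\left(s \right)} = \sqrt{18 + s}$
$u{\left(I \right)} = I^{2} \left(16 + 4 I\right)$ ($u{\left(I \right)} = \left(16 + 4 I\right) I^{2} = I^{2} \left(16 + 4 I\right)$)
$n{\left(B,a \right)} = 93 + B a^{2}$ ($n{\left(B,a \right)} = B a a + 93 = B a^{2} + 93 = 93 + B a^{2}$)
$\frac{1}{n{\left(t{\left(4 \right)},u{\left(4 \right)} \right)} - 94630} = \frac{1}{\left(93 + \sqrt{18 + 4} \left(4 \cdot 4^{2} \left(4 + 4\right)\right)^{2}\right) - 94630} = \frac{1}{\left(93 + \sqrt{22} \left(4 \cdot 16 \cdot 8\right)^{2}\right) - 94630} = \frac{1}{\left(93 + \sqrt{22} \cdot 512^{2}\right) - 94630} = \frac{1}{\left(93 + \sqrt{22} \cdot 262144\right) - 94630} = \frac{1}{\left(93 + 262144 \sqrt{22}\right) - 94630} = \frac{1}{-94537 + 262144 \sqrt{22}}$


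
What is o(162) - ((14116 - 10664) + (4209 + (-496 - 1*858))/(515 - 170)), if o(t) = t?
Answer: -227581/69 ≈ -3298.3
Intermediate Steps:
o(162) - ((14116 - 10664) + (4209 + (-496 - 1*858))/(515 - 170)) = 162 - ((14116 - 10664) + (4209 + (-496 - 1*858))/(515 - 170)) = 162 - (3452 + (4209 + (-496 - 858))/345) = 162 - (3452 + (4209 - 1354)*(1/345)) = 162 - (3452 + 2855*(1/345)) = 162 - (3452 + 571/69) = 162 - 1*238759/69 = 162 - 238759/69 = -227581/69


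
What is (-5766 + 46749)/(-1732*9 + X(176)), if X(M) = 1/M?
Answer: -7213008/2743487 ≈ -2.6291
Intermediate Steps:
(-5766 + 46749)/(-1732*9 + X(176)) = (-5766 + 46749)/(-1732*9 + 1/176) = 40983/(-15588 + 1/176) = 40983/(-2743487/176) = 40983*(-176/2743487) = -7213008/2743487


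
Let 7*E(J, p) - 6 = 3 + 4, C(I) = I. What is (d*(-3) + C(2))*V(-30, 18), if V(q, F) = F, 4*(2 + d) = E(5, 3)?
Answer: 1665/14 ≈ 118.93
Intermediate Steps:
E(J, p) = 13/7 (E(J, p) = 6/7 + (3 + 4)/7 = 6/7 + (1/7)*7 = 6/7 + 1 = 13/7)
d = -43/28 (d = -2 + (1/4)*(13/7) = -2 + 13/28 = -43/28 ≈ -1.5357)
(d*(-3) + C(2))*V(-30, 18) = (-43/28*(-3) + 2)*18 = (129/28 + 2)*18 = (185/28)*18 = 1665/14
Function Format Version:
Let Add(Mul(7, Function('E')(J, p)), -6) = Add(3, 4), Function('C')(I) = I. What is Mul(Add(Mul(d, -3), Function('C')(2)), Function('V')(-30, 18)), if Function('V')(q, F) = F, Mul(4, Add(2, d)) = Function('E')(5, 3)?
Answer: Rational(1665, 14) ≈ 118.93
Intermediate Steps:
Function('E')(J, p) = Rational(13, 7) (Function('E')(J, p) = Add(Rational(6, 7), Mul(Rational(1, 7), Add(3, 4))) = Add(Rational(6, 7), Mul(Rational(1, 7), 7)) = Add(Rational(6, 7), 1) = Rational(13, 7))
d = Rational(-43, 28) (d = Add(-2, Mul(Rational(1, 4), Rational(13, 7))) = Add(-2, Rational(13, 28)) = Rational(-43, 28) ≈ -1.5357)
Mul(Add(Mul(d, -3), Function('C')(2)), Function('V')(-30, 18)) = Mul(Add(Mul(Rational(-43, 28), -3), 2), 18) = Mul(Add(Rational(129, 28), 2), 18) = Mul(Rational(185, 28), 18) = Rational(1665, 14)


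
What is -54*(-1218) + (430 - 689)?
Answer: 65513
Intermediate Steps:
-54*(-1218) + (430 - 689) = 65772 - 259 = 65513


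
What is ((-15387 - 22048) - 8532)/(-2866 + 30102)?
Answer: -45967/27236 ≈ -1.6877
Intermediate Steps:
((-15387 - 22048) - 8532)/(-2866 + 30102) = (-37435 - 8532)/27236 = -45967*1/27236 = -45967/27236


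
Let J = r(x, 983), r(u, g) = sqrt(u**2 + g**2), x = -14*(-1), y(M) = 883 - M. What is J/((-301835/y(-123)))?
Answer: -1006*sqrt(966485)/301835 ≈ -3.2766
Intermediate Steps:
x = 14
r(u, g) = sqrt(g**2 + u**2)
J = sqrt(966485) (J = sqrt(983**2 + 14**2) = sqrt(966289 + 196) = sqrt(966485) ≈ 983.10)
J/((-301835/y(-123))) = sqrt(966485)/((-301835/(883 - 1*(-123)))) = sqrt(966485)/((-301835/(883 + 123))) = sqrt(966485)/((-301835/1006)) = sqrt(966485)/((-301835*1/1006)) = sqrt(966485)/(-301835/1006) = sqrt(966485)*(-1006/301835) = -1006*sqrt(966485)/301835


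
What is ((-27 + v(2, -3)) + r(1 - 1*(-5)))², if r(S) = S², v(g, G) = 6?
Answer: 225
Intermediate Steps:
((-27 + v(2, -3)) + r(1 - 1*(-5)))² = ((-27 + 6) + (1 - 1*(-5))²)² = (-21 + (1 + 5)²)² = (-21 + 6²)² = (-21 + 36)² = 15² = 225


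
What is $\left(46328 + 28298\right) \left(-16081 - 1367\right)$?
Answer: $-1302074448$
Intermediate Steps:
$\left(46328 + 28298\right) \left(-16081 - 1367\right) = 74626 \left(-17448\right) = -1302074448$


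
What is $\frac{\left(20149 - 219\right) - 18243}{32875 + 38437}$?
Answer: $\frac{1687}{71312} \approx 0.023657$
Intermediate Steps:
$\frac{\left(20149 - 219\right) - 18243}{32875 + 38437} = \frac{\left(20149 - 219\right) - 18243}{71312} = \left(19930 - 18243\right) \frac{1}{71312} = 1687 \cdot \frac{1}{71312} = \frac{1687}{71312}$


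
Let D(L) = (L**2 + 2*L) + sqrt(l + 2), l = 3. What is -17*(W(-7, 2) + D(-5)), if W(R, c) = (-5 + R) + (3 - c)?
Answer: -68 - 17*sqrt(5) ≈ -106.01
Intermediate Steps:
D(L) = sqrt(5) + L**2 + 2*L (D(L) = (L**2 + 2*L) + sqrt(3 + 2) = (L**2 + 2*L) + sqrt(5) = sqrt(5) + L**2 + 2*L)
W(R, c) = -2 + R - c
-17*(W(-7, 2) + D(-5)) = -17*((-2 - 7 - 1*2) + (sqrt(5) + (-5)**2 + 2*(-5))) = -17*((-2 - 7 - 2) + (sqrt(5) + 25 - 10)) = -17*(-11 + (15 + sqrt(5))) = -17*(4 + sqrt(5)) = -68 - 17*sqrt(5)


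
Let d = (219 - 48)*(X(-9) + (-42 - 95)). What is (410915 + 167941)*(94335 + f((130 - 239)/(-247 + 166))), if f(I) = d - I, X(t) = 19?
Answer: 1158987026816/27 ≈ 4.2925e+10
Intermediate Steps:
d = -20178 (d = (219 - 48)*(19 + (-42 - 95)) = 171*(19 - 137) = 171*(-118) = -20178)
f(I) = -20178 - I
(410915 + 167941)*(94335 + f((130 - 239)/(-247 + 166))) = (410915 + 167941)*(94335 + (-20178 - (130 - 239)/(-247 + 166))) = 578856*(94335 + (-20178 - (-109)/(-81))) = 578856*(94335 + (-20178 - (-109)*(-1)/81)) = 578856*(94335 + (-20178 - 1*109/81)) = 578856*(94335 + (-20178 - 109/81)) = 578856*(94335 - 1634527/81) = 578856*(6006608/81) = 1158987026816/27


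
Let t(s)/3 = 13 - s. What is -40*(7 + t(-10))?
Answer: -3040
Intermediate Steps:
t(s) = 39 - 3*s (t(s) = 3*(13 - s) = 39 - 3*s)
-40*(7 + t(-10)) = -40*(7 + (39 - 3*(-10))) = -40*(7 + (39 + 30)) = -40*(7 + 69) = -40*76 = -3040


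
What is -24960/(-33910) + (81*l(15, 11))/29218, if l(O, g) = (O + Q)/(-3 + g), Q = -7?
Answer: 73202799/99078238 ≈ 0.73884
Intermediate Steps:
l(O, g) = (-7 + O)/(-3 + g) (l(O, g) = (O - 7)/(-3 + g) = (-7 + O)/(-3 + g))
-24960/(-33910) + (81*l(15, 11))/29218 = -24960/(-33910) + (81*((-7 + 15)/(-3 + 11)))/29218 = -24960*(-1/33910) + (81*(8/8))*(1/29218) = 2496/3391 + (81*((⅛)*8))*(1/29218) = 2496/3391 + (81*1)*(1/29218) = 2496/3391 + 81*(1/29218) = 2496/3391 + 81/29218 = 73202799/99078238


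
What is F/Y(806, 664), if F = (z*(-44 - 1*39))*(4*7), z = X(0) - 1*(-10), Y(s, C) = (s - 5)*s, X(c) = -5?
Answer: -5810/322803 ≈ -0.017999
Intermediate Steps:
Y(s, C) = s*(-5 + s) (Y(s, C) = (-5 + s)*s = s*(-5 + s))
z = 5 (z = -5 - 1*(-10) = -5 + 10 = 5)
F = -11620 (F = (5*(-44 - 1*39))*(4*7) = (5*(-44 - 39))*28 = (5*(-83))*28 = -415*28 = -11620)
F/Y(806, 664) = -11620*1/(806*(-5 + 806)) = -11620/(806*801) = -11620/645606 = -11620*1/645606 = -5810/322803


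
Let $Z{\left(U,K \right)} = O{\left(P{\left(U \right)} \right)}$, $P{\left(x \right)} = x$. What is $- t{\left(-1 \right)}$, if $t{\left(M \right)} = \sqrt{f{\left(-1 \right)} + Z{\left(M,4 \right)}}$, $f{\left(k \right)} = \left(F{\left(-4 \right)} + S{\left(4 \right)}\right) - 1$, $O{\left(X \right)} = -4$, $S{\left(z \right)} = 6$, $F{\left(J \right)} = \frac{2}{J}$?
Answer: $- \frac{\sqrt{2}}{2} \approx -0.70711$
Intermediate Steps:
$Z{\left(U,K \right)} = -4$
$f{\left(k \right)} = \frac{9}{2}$ ($f{\left(k \right)} = \left(\frac{2}{-4} + 6\right) - 1 = \left(2 \left(- \frac{1}{4}\right) + 6\right) - 1 = \left(- \frac{1}{2} + 6\right) - 1 = \frac{11}{2} - 1 = \frac{9}{2}$)
$t{\left(M \right)} = \frac{\sqrt{2}}{2}$ ($t{\left(M \right)} = \sqrt{\frac{9}{2} - 4} = \sqrt{\frac{1}{2}} = \frac{\sqrt{2}}{2}$)
$- t{\left(-1 \right)} = - \frac{\sqrt{2}}{2}$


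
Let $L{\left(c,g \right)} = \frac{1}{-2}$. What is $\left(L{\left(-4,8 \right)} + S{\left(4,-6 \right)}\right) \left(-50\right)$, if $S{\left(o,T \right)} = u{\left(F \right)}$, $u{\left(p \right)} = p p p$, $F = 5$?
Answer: $-6225$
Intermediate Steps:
$L{\left(c,g \right)} = - \frac{1}{2}$
$u{\left(p \right)} = p^{3}$ ($u{\left(p \right)} = p^{2} p = p^{3}$)
$S{\left(o,T \right)} = 125$ ($S{\left(o,T \right)} = 5^{3} = 125$)
$\left(L{\left(-4,8 \right)} + S{\left(4,-6 \right)}\right) \left(-50\right) = \left(- \frac{1}{2} + 125\right) \left(-50\right) = \frac{249}{2} \left(-50\right) = -6225$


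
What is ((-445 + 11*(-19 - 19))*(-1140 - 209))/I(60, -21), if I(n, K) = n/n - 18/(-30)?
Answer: 5820935/8 ≈ 7.2762e+5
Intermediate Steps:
I(n, K) = 8/5 (I(n, K) = 1 - 18*(-1/30) = 1 + ⅗ = 8/5)
((-445 + 11*(-19 - 19))*(-1140 - 209))/I(60, -21) = ((-445 + 11*(-19 - 19))*(-1140 - 209))/(8/5) = ((-445 + 11*(-38))*(-1349))*(5/8) = ((-445 - 418)*(-1349))*(5/8) = -863*(-1349)*(5/8) = 1164187*(5/8) = 5820935/8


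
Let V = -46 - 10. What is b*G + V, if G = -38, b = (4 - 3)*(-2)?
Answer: 20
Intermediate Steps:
V = -56
b = -2 (b = 1*(-2) = -2)
b*G + V = -2*(-38) - 56 = 76 - 56 = 20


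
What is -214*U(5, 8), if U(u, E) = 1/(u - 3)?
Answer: -107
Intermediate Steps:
U(u, E) = 1/(-3 + u)
-214*U(5, 8) = -214/(-3 + 5) = -214/2 = -214*½ = -107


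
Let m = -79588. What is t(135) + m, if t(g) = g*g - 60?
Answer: -61423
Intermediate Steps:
t(g) = -60 + g**2 (t(g) = g**2 - 60 = -60 + g**2)
t(135) + m = (-60 + 135**2) - 79588 = (-60 + 18225) - 79588 = 18165 - 79588 = -61423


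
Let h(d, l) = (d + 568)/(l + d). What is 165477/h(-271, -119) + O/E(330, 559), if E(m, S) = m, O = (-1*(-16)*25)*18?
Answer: -7169950/33 ≈ -2.1727e+5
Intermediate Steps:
h(d, l) = (568 + d)/(d + l)
O = 7200 (O = (16*25)*18 = 400*18 = 7200)
165477/h(-271, -119) + O/E(330, 559) = 165477/(((568 - 271)/(-271 - 119))) + 7200/330 = 165477/((297/(-390))) + 7200*(1/330) = 165477/((-1/390*297)) + 240/11 = 165477/(-99/130) + 240/11 = 165477*(-130/99) + 240/11 = -7170670/33 + 240/11 = -7169950/33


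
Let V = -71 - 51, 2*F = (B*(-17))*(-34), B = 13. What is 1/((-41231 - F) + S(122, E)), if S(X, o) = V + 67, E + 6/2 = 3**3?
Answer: -1/45043 ≈ -2.2201e-5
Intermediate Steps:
F = 3757 (F = ((13*(-17))*(-34))/2 = (-221*(-34))/2 = (1/2)*7514 = 3757)
V = -122
E = 24 (E = -3 + 3**3 = -3 + 27 = 24)
S(X, o) = -55 (S(X, o) = -122 + 67 = -55)
1/((-41231 - F) + S(122, E)) = 1/((-41231 - 1*3757) - 55) = 1/((-41231 - 3757) - 55) = 1/(-44988 - 55) = 1/(-45043) = -1/45043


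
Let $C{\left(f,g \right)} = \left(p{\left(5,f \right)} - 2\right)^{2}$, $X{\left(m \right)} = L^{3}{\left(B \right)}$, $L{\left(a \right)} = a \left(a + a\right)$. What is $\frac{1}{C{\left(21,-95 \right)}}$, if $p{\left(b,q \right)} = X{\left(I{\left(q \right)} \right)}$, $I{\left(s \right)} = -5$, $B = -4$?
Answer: $\frac{1}{1073610756} \approx 9.3144 \cdot 10^{-10}$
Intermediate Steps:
$L{\left(a \right)} = 2 a^{2}$ ($L{\left(a \right)} = a 2 a = 2 a^{2}$)
$X{\left(m \right)} = 32768$ ($X{\left(m \right)} = \left(2 \left(-4\right)^{2}\right)^{3} = \left(2 \cdot 16\right)^{3} = 32^{3} = 32768$)
$p{\left(b,q \right)} = 32768$
$C{\left(f,g \right)} = 1073610756$ ($C{\left(f,g \right)} = \left(32768 - 2\right)^{2} = 32766^{2} = 1073610756$)
$\frac{1}{C{\left(21,-95 \right)}} = \frac{1}{1073610756}$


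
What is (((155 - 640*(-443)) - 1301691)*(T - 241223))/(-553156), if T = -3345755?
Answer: -912900248912/138289 ≈ -6.6014e+6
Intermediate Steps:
(((155 - 640*(-443)) - 1301691)*(T - 241223))/(-553156) = (((155 - 640*(-443)) - 1301691)*(-3345755 - 241223))/(-553156) = (((155 + 283520) - 1301691)*(-3586978))*(-1/553156) = ((283675 - 1301691)*(-3586978))*(-1/553156) = -1018016*(-3586978)*(-1/553156) = 3651600995648*(-1/553156) = -912900248912/138289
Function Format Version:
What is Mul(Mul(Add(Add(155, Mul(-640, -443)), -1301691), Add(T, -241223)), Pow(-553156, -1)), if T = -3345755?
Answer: Rational(-912900248912, 138289) ≈ -6.6014e+6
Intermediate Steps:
Mul(Mul(Add(Add(155, Mul(-640, -443)), -1301691), Add(T, -241223)), Pow(-553156, -1)) = Mul(Mul(Add(Add(155, Mul(-640, -443)), -1301691), Add(-3345755, -241223)), Pow(-553156, -1)) = Mul(Mul(Add(Add(155, 283520), -1301691), -3586978), Rational(-1, 553156)) = Mul(Mul(Add(283675, -1301691), -3586978), Rational(-1, 553156)) = Mul(Mul(-1018016, -3586978), Rational(-1, 553156)) = Mul(3651600995648, Rational(-1, 553156)) = Rational(-912900248912, 138289)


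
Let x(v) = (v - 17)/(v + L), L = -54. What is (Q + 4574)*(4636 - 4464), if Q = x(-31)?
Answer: 66880136/85 ≈ 7.8683e+5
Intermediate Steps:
x(v) = (-17 + v)/(-54 + v) (x(v) = (v - 17)/(v - 54) = (-17 + v)/(-54 + v))
Q = 48/85 (Q = (-17 - 31)/(-54 - 31) = -48/(-85) = -1/85*(-48) = 48/85 ≈ 0.56471)
(Q + 4574)*(4636 - 4464) = (48/85 + 4574)*(4636 - 4464) = (388838/85)*172 = 66880136/85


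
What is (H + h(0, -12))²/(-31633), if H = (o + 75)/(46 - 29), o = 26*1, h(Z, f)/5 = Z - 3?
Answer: -3388/1305991 ≈ -0.0025942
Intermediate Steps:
h(Z, f) = -15 + 5*Z (h(Z, f) = 5*(Z - 3) = 5*(-3 + Z) = -15 + 5*Z)
o = 26
H = 101/17 (H = (26 + 75)/(46 - 29) = 101/17 ≈ 5.9412)
(H + h(0, -12))²/(-31633) = (101/17 + (-15 + 5*0))²/(-31633) = (101/17 + (-15 + 0))²*(-1/31633) = (101/17 - 15)²*(-1/31633) = (-154/17)²*(-1/31633) = (23716/289)*(-1/31633) = -3388/1305991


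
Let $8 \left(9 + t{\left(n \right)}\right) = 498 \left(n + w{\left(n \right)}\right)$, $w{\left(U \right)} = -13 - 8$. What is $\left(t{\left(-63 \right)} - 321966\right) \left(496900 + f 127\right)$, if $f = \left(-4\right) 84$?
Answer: $-148625218512$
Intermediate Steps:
$f = -336$
$w{\left(U \right)} = -21$
$t{\left(n \right)} = - \frac{5265}{4} + \frac{249 n}{4}$ ($t{\left(n \right)} = -9 + \frac{498 \left(n - 21\right)}{8} = -9 + \frac{498 \left(-21 + n\right)}{8} = -9 + \frac{-10458 + 498 n}{8} = -9 + \left(- \frac{5229}{4} + \frac{249 n}{4}\right) = - \frac{5265}{4} + \frac{249 n}{4}$)
$\left(t{\left(-63 \right)} - 321966\right) \left(496900 + f 127\right) = \left(\left(- \frac{5265}{4} + \frac{249}{4} \left(-63\right)\right) - 321966\right) \left(496900 - 42672\right) = \left(\left(- \frac{5265}{4} - \frac{15687}{4}\right) - 321966\right) \left(496900 - 42672\right) = \left(-5238 - 321966\right) 454228 = \left(-327204\right) 454228 = -148625218512$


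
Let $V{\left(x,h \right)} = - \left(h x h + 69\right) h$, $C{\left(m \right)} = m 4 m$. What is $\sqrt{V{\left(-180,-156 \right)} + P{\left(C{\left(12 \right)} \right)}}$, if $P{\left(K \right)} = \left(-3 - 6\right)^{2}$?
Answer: $3 i \sqrt{75927115} \approx 26141.0 i$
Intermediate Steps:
$C{\left(m \right)} = 4 m^{2}$ ($C{\left(m \right)} = 4 m m = 4 m^{2}$)
$V{\left(x,h \right)} = - h \left(69 + x h^{2}\right)$ ($V{\left(x,h \right)} = - \left(x h^{2} + 69\right) h = - \left(69 + x h^{2}\right) h = - h \left(69 + x h^{2}\right)$)
$P{\left(K \right)} = 81$ ($P{\left(K \right)} = \left(-9\right)^{2} = 81$)
$\sqrt{V{\left(-180,-156 \right)} + P{\left(C{\left(12 \right)} \right)}} = \sqrt{\left(-1\right) \left(-156\right) \left(69 - 180 \left(-156\right)^{2}\right) + 81} = \sqrt{\left(-1\right) \left(-156\right) \left(69 - 4380480\right) + 81} = \sqrt{\left(-1\right) \left(-156\right) \left(-4380411\right) + 81} = \sqrt{-683344116 + 81} = \sqrt{-683344035} = 3 i \sqrt{75927115}$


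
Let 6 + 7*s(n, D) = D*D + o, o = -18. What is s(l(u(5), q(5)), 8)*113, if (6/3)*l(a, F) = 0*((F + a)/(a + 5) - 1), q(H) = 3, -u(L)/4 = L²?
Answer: 4520/7 ≈ 645.71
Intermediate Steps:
u(L) = -4*L²
l(a, F) = 0 (l(a, F) = (0*((F + a)/(a + 5) - 1))/2 = (0*((F + a)/(5 + a) - 1))/2 = (0*(-1 + (F + a)/(5 + a)))/2 = (½)*0 = 0)
s(n, D) = -24/7 + D²/7 (s(n, D) = -6/7 + (D*D - 18)/7 = -6/7 + (D² - 18)/7 = -6/7 + (-18 + D²)/7 = -6/7 + (-18/7 + D²/7) = -24/7 + D²/7)
s(l(u(5), q(5)), 8)*113 = (-24/7 + (⅐)*8²)*113 = (-24/7 + (⅐)*64)*113 = (-24/7 + 64/7)*113 = (40/7)*113 = 4520/7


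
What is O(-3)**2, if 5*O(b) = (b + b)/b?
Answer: 4/25 ≈ 0.16000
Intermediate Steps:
O(b) = 2/5 (O(b) = ((b + b)/b)/5 = ((2*b)/b)/5 = (1/5)*2 = 2/5)
O(-3)**2 = (2/5)**2 = 4/25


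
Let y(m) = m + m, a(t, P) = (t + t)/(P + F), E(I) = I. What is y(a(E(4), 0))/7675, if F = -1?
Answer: -16/7675 ≈ -0.0020847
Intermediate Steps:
a(t, P) = 2*t/(-1 + P) (a(t, P) = (t + t)/(P - 1) = (2*t)/(-1 + P) = 2*t/(-1 + P))
y(m) = 2*m
y(a(E(4), 0))/7675 = (2*(2*4/(-1 + 0)))/7675 = (2*(2*4/(-1)))*(1/7675) = (2*(2*4*(-1)))*(1/7675) = (2*(-8))*(1/7675) = -16*1/7675 = -16/7675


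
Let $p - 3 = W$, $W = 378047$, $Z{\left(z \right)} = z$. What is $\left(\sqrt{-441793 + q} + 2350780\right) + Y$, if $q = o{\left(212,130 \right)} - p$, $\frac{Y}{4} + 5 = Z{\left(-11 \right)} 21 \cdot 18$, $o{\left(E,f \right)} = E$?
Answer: $2334128 + i \sqrt{819631} \approx 2.3341 \cdot 10^{6} + 905.33 i$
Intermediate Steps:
$p = 378050$ ($p = 3 + 378047 = 378050$)
$Y = -16652$ ($Y = -20 + 4 \left(-11\right) 21 \cdot 18 = -20 + 4 \left(\left(-231\right) 18\right) = -20 + 4 \left(-4158\right) = -20 - 16632 = -16652$)
$q = -377838$ ($q = 212 - 378050 = -377838$)
$\left(\sqrt{-441793 + q} + 2350780\right) + Y = \left(\sqrt{-441793 - 377838} + 2350780\right) - 16652 = \left(\sqrt{-819631} + 2350780\right) - 16652 = \left(i \sqrt{819631} + 2350780\right) - 16652 = \left(2350780 + i \sqrt{819631}\right) - 16652 = 2334128 + i \sqrt{819631}$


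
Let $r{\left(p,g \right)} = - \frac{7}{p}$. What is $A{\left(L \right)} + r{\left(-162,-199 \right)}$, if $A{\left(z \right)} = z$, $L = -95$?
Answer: $- \frac{15383}{162} \approx -94.957$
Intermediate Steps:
$A{\left(L \right)} + r{\left(-162,-199 \right)} = -95 - \frac{7}{-162} = -95 - - \frac{7}{162} = -95 + \frac{7}{162} = - \frac{15383}{162}$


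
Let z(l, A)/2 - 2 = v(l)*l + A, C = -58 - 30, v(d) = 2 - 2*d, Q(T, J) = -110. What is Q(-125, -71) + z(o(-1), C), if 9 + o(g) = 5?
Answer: -362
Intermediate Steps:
o(g) = -4 (o(g) = -9 + 5 = -4)
C = -88
z(l, A) = 4 + 2*A + 2*l*(2 - 2*l) (z(l, A) = 4 + 2*((2 - 2*l)*l + A) = 4 + 2*(l*(2 - 2*l) + A) = 4 + 2*(A + l*(2 - 2*l)) = 4 + (2*A + 2*l*(2 - 2*l)) = 4 + 2*A + 2*l*(2 - 2*l))
Q(-125, -71) + z(o(-1), C) = -110 + (4 + 2*(-88) - 4*(-4)*(-1 - 4)) = -110 + (4 - 176 - 4*(-4)*(-5)) = -110 + (4 - 176 - 80) = -110 - 252 = -362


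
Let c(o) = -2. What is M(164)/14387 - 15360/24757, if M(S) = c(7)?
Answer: -221033834/356178959 ≈ -0.62057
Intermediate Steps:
M(S) = -2
M(164)/14387 - 15360/24757 = -2/14387 - 15360/24757 = -221033834/356178959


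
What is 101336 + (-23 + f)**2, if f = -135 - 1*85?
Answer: 160385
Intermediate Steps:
f = -220 (f = -135 - 85 = -220)
101336 + (-23 + f)**2 = 101336 + (-23 - 220)**2 = 101336 + (-243)**2 = 101336 + 59049 = 160385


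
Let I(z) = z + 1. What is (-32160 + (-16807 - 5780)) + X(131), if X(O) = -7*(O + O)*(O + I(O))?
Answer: -537089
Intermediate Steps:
I(z) = 1 + z
X(O) = -14*O*(1 + 2*O) (X(O) = -7*(O + O)*(O + (1 + O)) = -7*2*O*(1 + 2*O) = -14*O*(1 + 2*O))
(-32160 + (-16807 - 5780)) + X(131) = (-32160 + (-16807 - 5780)) - 14*131*(1 + 2*131) = (-32160 - 22587) - 14*131*(1 + 262) = -54747 - 14*131*263 = -54747 - 482342 = -537089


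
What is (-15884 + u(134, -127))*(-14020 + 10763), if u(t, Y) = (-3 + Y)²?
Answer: -3309112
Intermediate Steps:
(-15884 + u(134, -127))*(-14020 + 10763) = (-15884 + (-3 - 127)²)*(-14020 + 10763) = (-15884 + (-130)²)*(-3257) = (-15884 + 16900)*(-3257) = 1016*(-3257) = -3309112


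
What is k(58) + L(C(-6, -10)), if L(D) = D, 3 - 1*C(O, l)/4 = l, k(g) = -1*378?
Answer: -326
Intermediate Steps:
k(g) = -378
C(O, l) = 12 - 4*l
k(58) + L(C(-6, -10)) = -378 + (12 - 4*(-10)) = -378 + (12 + 40) = -378 + 52 = -326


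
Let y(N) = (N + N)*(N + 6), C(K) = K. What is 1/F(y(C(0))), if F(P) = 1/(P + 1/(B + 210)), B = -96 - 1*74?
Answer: 1/40 ≈ 0.025000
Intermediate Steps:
B = -170 (B = -96 - 74 = -170)
y(N) = 2*N*(6 + N) (y(N) = (2*N)*(6 + N) = 2*N*(6 + N))
F(P) = 1/(1/40 + P) (F(P) = 1/(P + 1/(-170 + 210)) = 1/(P + 1/40) = 1/(1/40 + P))
1/F(y(C(0))) = 1/(40/(1 + 40*(2*0*(6 + 0)))) = 1/(40/(1 + 40*(2*0*6))) = 1/(40/(1 + 40*0)) = 1/(40/(1 + 0)) = 1/(40/1) = 1/(40*1) = 1/40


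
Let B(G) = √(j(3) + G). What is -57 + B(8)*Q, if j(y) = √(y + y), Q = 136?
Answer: -57 + 136*√(8 + √6) ≈ 382.63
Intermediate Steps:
j(y) = √2*√y (j(y) = √(2*y) = √2*√y)
B(G) = √(G + √6) (B(G) = √(√2*√3 + G) = √(√6 + G) = √(G + √6))
-57 + B(8)*Q = -57 + √(8 + √6)*136 = -57 + 136*√(8 + √6)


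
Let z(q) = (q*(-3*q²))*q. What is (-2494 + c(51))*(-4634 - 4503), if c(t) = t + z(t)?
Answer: 185463246302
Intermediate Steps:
z(q) = -3*q⁴ (z(q) = (-3*q³)*q = -3*q⁴)
c(t) = t - 3*t⁴
(-2494 + c(51))*(-4634 - 4503) = (-2494 + (51 - 3*51⁴))*(-4634 - 4503) = (-2494 + (51 - 3*6765201))*(-9137) = (-2494 + (51 - 20295603))*(-9137) = (-2494 - 20295552)*(-9137) = -20298046*(-9137) = 185463246302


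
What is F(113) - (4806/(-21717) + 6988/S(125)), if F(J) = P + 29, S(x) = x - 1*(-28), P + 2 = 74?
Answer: 20507747/369189 ≈ 55.548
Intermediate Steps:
P = 72 (P = -2 + 74 = 72)
S(x) = 28 + x (S(x) = x + 28 = 28 + x)
F(J) = 101 (F(J) = 72 + 29 = 101)
F(113) - (4806/(-21717) + 6988/S(125)) = 101 - (4806/(-21717) + 6988/(28 + 125)) = 101 - (4806*(-1/21717) + 6988/153) = 101 - (-534/2413 + 6988*(1/153)) = 101 - (-534/2413 + 6988/153) = 101 - 1*16780342/369189 = 101 - 16780342/369189 = 20507747/369189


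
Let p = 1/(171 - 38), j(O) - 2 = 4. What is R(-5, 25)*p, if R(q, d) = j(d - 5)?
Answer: 6/133 ≈ 0.045113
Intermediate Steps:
j(O) = 6 (j(O) = 2 + 4 = 6)
R(q, d) = 6
p = 1/133 ≈ 0.0075188
R(-5, 25)*p = 6*(1/133) = 6/133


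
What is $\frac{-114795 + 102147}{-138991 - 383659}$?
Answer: $\frac{6324}{261325} \approx 0.0242$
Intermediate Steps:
$\frac{-114795 + 102147}{-138991 - 383659} = - \frac{12648}{-522650} = \left(-12648\right) \left(- \frac{1}{522650}\right) = \frac{6324}{261325}$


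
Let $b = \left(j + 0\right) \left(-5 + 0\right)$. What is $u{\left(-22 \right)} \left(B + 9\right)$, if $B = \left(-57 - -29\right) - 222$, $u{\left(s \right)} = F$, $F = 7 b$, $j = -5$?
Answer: $-42175$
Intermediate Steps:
$b = 25$ ($b = \left(-5 + 0\right) \left(-5 + 0\right) = \left(-5\right) \left(-5\right) = 25$)
$F = 175$ ($F = 7 \cdot 25 = 175$)
$u{\left(s \right)} = 175$
$B = -250$ ($B = \left(-57 + 29\right) - 222 = -28 - 222 = -250$)
$u{\left(-22 \right)} \left(B + 9\right) = 175 \left(-250 + 9\right) = 175 \left(-241\right) = -42175$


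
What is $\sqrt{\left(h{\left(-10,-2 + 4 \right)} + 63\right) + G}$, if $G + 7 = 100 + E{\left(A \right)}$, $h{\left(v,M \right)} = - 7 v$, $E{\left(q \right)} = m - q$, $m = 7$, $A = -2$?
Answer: $\sqrt{235} \approx 15.33$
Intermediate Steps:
$E{\left(q \right)} = 7 - q$
$G = 102$ ($G = -7 + \left(100 + \left(7 - -2\right)\right) = -7 + \left(100 + \left(7 + 2\right)\right) = -7 + \left(100 + 9\right) = -7 + 109 = 102$)
$\sqrt{\left(h{\left(-10,-2 + 4 \right)} + 63\right) + G} = \sqrt{\left(\left(-7\right) \left(-10\right) + 63\right) + 102} = \sqrt{\left(70 + 63\right) + 102} = \sqrt{133 + 102} = \sqrt{235}$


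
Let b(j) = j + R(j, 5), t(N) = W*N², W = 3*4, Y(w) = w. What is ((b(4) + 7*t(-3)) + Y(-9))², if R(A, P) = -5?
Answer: 556516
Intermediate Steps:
W = 12
t(N) = 12*N²
b(j) = -5 + j (b(j) = j - 5 = -5 + j)
((b(4) + 7*t(-3)) + Y(-9))² = (((-5 + 4) + 7*(12*(-3)²)) - 9)² = ((-1 + 7*(12*9)) - 9)² = ((-1 + 7*108) - 9)² = ((-1 + 756) - 9)² = (755 - 9)² = 746² = 556516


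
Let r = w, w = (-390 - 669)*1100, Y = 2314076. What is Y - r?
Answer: 3478976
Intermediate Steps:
w = -1164900 (w = -1059*1100 = -1164900)
r = -1164900
Y - r = 2314076 - 1*(-1164900) = 2314076 + 1164900 = 3478976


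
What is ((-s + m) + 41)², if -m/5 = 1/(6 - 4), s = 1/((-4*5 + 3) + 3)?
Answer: 72900/49 ≈ 1487.8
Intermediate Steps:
s = -1/14 (s = 1/((-20 + 3) + 3) = 1/(-17 + 3) = 1/(-14) = -1/14 ≈ -0.071429)
m = -5/2 (m = -5/(6 - 4) = -5/2 ≈ -2.5000)
((-s + m) + 41)² = ((-1*(-1/14) - 5/2) + 41)² = ((1/14 - 5/2) + 41)² = (-17/7 + 41)² = (270/7)² = 72900/49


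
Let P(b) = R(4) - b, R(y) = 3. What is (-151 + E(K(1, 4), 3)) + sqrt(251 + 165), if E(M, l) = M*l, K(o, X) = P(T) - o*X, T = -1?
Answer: -151 + 4*sqrt(26) ≈ -130.60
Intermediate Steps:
P(b) = 3 - b
K(o, X) = 4 - X*o (K(o, X) = (3 - 1*(-1)) - o*X = (3 + 1) - X*o = 4 - X*o)
(-151 + E(K(1, 4), 3)) + sqrt(251 + 165) = (-151 + (4 - 1*4*1)*3) + sqrt(251 + 165) = (-151 + (4 - 4)*3) + sqrt(416) = (-151 + 0*3) + 4*sqrt(26) = (-151 + 0) + 4*sqrt(26) = -151 + 4*sqrt(26)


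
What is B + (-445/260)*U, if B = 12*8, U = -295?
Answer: 31247/52 ≈ 600.90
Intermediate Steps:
B = 96
B + (-445/260)*U = 96 - 445/260*(-295) = 96 - 445*1/260*(-295) = 96 - 89/52*(-295) = 96 + 26255/52 = 31247/52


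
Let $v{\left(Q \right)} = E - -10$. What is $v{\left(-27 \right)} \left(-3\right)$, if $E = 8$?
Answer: $-54$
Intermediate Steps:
$v{\left(Q \right)} = 18$ ($v{\left(Q \right)} = 8 - -10 = 8 + 10 = 18$)
$v{\left(-27 \right)} \left(-3\right) = 18 \left(-3\right) = -54$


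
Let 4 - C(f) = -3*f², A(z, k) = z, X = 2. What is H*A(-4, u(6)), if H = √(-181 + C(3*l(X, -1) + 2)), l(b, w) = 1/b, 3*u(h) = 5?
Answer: -2*I*√561 ≈ -47.371*I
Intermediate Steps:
u(h) = 5/3 (u(h) = (⅓)*5 = 5/3)
C(f) = 4 + 3*f² (C(f) = 4 - (-3)*f² = 4 + 3*f²)
H = I*√561/2 (H = √(-181 + (4 + 3*(3/2 + 2)²)) = √(-181 + (4 + 3*(7/2)²)) = √(-181 + (4 + 3*(49/4))) = √(-181 + (4 + 147/4)) = √(-181 + 163/4) = √(-561/4) = I*√561/2 ≈ 11.843*I)
H*A(-4, u(6)) = (I*√561/2)*(-4) = -2*I*√561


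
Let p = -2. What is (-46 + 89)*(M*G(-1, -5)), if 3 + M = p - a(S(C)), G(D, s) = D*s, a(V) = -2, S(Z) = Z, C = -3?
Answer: -645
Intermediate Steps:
M = -3 (M = -3 + (-2 - 1*(-2)) = -3 + (-2 + 2) = -3 + 0 = -3)
(-46 + 89)*(M*G(-1, -5)) = (-46 + 89)*(-(-3)*(-5)) = 43*(-3*5) = 43*(-15) = -645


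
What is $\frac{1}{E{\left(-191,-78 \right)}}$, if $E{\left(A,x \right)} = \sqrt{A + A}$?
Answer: $- \frac{i \sqrt{382}}{382} \approx - 0.051164 i$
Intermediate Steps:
$E{\left(A,x \right)} = \sqrt{2} \sqrt{A}$ ($E{\left(A,x \right)} = \sqrt{2 A} = \sqrt{2} \sqrt{A}$)
$\frac{1}{E{\left(-191,-78 \right)}} = \frac{1}{\sqrt{2} \sqrt{-191}} = \frac{1}{\sqrt{2} i \sqrt{191}} = \frac{1}{i \sqrt{382}} = - \frac{i \sqrt{382}}{382}$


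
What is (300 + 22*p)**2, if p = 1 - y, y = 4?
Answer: 54756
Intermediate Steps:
p = -3 (p = 1 - 1*4 = 1 - 4 = -3)
(300 + 22*p)**2 = (300 + 22*(-3))**2 = (300 - 66)**2 = 234**2 = 54756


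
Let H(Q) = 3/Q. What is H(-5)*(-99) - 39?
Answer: 102/5 ≈ 20.400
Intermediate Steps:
H(-5)*(-99) - 39 = (3/(-5))*(-99) - 39 = (3*(-1/5))*(-99) - 39 = -3/5*(-99) - 39 = 297/5 - 39 = 102/5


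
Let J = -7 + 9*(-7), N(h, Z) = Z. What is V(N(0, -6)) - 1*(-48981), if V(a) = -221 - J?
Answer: 48830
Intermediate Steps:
J = -70 (J = -7 - 63 = -70)
V(a) = -151 (V(a) = -221 - 1*(-70) = -221 + 70 = -151)
V(N(0, -6)) - 1*(-48981) = -151 - 1*(-48981) = -151 + 48981 = 48830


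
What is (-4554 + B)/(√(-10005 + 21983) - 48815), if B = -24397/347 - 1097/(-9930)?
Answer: 155560175070833/1642151128882074 + 15933644891*√11978/8210755644410370 ≈ 0.094942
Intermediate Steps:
B = -241881551/3445710 (B = -24397*1/347 - 1097*(-1/9930) = -24397/347 + 1097/9930 = -241881551/3445710 ≈ -70.198)
(-4554 + B)/(√(-10005 + 21983) - 48815) = (-4554 - 241881551/3445710)/(√(-10005 + 21983) - 48815) = -15933644891/(3445710*(√11978 - 48815)) = -15933644891/(3445710*(-48815 + √11978))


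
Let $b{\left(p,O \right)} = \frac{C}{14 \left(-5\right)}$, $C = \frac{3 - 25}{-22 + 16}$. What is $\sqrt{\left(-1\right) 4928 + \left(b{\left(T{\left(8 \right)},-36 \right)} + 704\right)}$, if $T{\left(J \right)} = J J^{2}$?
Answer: $\frac{11 i \sqrt{1539510}}{210} \approx 64.993 i$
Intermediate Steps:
$C = \frac{11}{3}$ ($C = - \frac{22}{-6} = \left(-22\right) \left(- \frac{1}{6}\right) = \frac{11}{3} \approx 3.6667$)
$T{\left(J \right)} = J^{3}$
$b{\left(p,O \right)} = - \frac{11}{210}$ ($b{\left(p,O \right)} = \frac{11}{3 \cdot 14 \left(-5\right)} = \frac{11}{3 \left(-70\right)} = \frac{11}{3} \left(- \frac{1}{70}\right) = - \frac{11}{210}$)
$\sqrt{\left(-1\right) 4928 + \left(b{\left(T{\left(8 \right)},-36 \right)} + 704\right)} = \sqrt{\left(-1\right) 4928 + \left(- \frac{11}{210} + 704\right)} = \sqrt{-4928 + \frac{147829}{210}} = \sqrt{- \frac{887051}{210}} = \frac{11 i \sqrt{1539510}}{210}$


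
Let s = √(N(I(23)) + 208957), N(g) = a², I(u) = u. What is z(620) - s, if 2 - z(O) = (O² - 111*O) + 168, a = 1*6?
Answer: -315746 - √208993 ≈ -3.1620e+5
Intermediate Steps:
a = 6
z(O) = -166 - O² + 111*O (z(O) = 2 - ((O² - 111*O) + 168) = 2 - (168 + O² - 111*O) = 2 + (-168 - O² + 111*O) = -166 - O² + 111*O)
N(g) = 36 (N(g) = 6² = 36)
s = √208993 (s = √(36 + 208957) = √208993 ≈ 457.16)
z(620) - s = (-166 - 1*620² + 111*620) - √208993 = (-166 - 1*384400 + 68820) - √208993 = (-166 - 384400 + 68820) - √208993 = -315746 - √208993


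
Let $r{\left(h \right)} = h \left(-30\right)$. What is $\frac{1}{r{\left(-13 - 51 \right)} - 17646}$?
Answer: $- \frac{1}{15726} \approx -6.3589 \cdot 10^{-5}$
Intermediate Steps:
$r{\left(h \right)} = - 30 h$
$\frac{1}{r{\left(-13 - 51 \right)} - 17646} = \frac{1}{- 30 \left(-13 - 51\right) - 17646} = \frac{1}{\left(-30\right) \left(-64\right) - 17646} = \frac{1}{1920 - 17646} = \frac{1}{-15726} = - \frac{1}{15726}$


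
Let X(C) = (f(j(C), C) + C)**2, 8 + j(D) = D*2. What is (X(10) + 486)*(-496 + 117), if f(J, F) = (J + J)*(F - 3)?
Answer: -12192430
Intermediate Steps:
j(D) = -8 + 2*D (j(D) = -8 + D*2 = -8 + 2*D)
f(J, F) = 2*J*(-3 + F) (f(J, F) = (2*J)*(-3 + F) = 2*J*(-3 + F))
X(C) = (C + 2*(-8 + 2*C)*(-3 + C))**2 (X(C) = (2*(-8 + 2*C)*(-3 + C) + C)**2 = (C + 2*(-8 + 2*C)*(-3 + C))**2)
(X(10) + 486)*(-496 + 117) = ((10 + 4*(-4 + 10)*(-3 + 10))**2 + 486)*(-496 + 117) = ((10 + 4*6*7)**2 + 486)*(-379) = ((10 + 168)**2 + 486)*(-379) = (178**2 + 486)*(-379) = (31684 + 486)*(-379) = 32170*(-379) = -12192430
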